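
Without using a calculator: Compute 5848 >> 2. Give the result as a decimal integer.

1462

5848 = 1011011011000
shift right by 2 → 0010110110110 = 1462
(equivalently, floor(5848 / 4))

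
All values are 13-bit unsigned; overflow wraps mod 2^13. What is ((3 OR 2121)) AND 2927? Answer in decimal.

2123

3 = 0000000000011
2121 = 0100001001001
→ OR → 0100001001011 = 2123
2927 = 0101101101111
→ AND → 0100001001011 = 2123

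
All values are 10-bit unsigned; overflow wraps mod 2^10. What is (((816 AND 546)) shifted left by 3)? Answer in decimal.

816 = 1100110000
546 = 1000100010
→ AND → 1000100000 = 544
→ shifted left by 3 (mod 2^10) → 0100000000 = 256

256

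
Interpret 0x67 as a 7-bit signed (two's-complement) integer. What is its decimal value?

-25

pattern = 1100111 (MSB is 1 ⇒ negative)
Invert: 0011000, add 1 → 0011001 = 25, so the value is -25.
(Equivalently: 103 - 2^7 = 103 - 128 = -25.)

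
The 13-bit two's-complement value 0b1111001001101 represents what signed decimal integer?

-435

pattern = 1111001001101 (MSB is 1 ⇒ negative)
Invert: 0000110110010, add 1 → 0000110110011 = 435, so the value is -435.
(Equivalently: 7757 - 2^13 = 7757 - 8192 = -435.)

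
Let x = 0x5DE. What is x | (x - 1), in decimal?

x = 10111011110 = 1502
x - 1 = 10111011101
OR    = 10111011111 = 1503
(x | (x - 1) sets all bits below the lowest set bit.)

1503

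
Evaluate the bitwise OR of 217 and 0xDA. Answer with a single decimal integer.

217 = 11011001
0xDA = 11011010
 OR → 11011011 = 219

219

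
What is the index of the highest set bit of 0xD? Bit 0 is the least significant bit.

0xD = 1101
The topmost 1 is at position 3 (since 2^3 = 8 ≤ 13 < 16).

3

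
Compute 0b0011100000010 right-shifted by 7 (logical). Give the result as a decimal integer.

x = 11100000010
shift right by 7 → 00000001110 = 14
(equivalently, floor(1794 / 128))

14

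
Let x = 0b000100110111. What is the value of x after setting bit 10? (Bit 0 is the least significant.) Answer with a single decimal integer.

1335

x = 000100110111
bit 10 is currently 0; set it via x | (1 << 10) = x | 1024
→ 010100110111 = 1335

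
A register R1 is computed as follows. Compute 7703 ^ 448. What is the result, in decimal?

8151

7703 = 1111000010111
448 = 0000111000000
XOR → 1111111010111 = 8151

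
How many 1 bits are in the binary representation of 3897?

8

3897 = 111100111001
Count the 1s: 1 + 1 + 1 + 1 + 1 + 1 + 1 + 1 = 8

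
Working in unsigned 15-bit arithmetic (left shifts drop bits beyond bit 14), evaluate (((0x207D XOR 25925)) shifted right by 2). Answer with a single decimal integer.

0x207D = 010000001111101
25925 = 110010101000101
→ XOR → 100010100111000 = 17720
→ shifted right by 2 → 001000101001110 = 4430

4430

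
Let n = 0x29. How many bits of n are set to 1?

3

0x29 = 101001
Count the 1s: 1 + 1 + 1 = 3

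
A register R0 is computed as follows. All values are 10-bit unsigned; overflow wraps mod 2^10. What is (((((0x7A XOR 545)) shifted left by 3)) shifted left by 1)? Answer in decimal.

432

0x7A = 0001111010
545 = 1000100001
→ XOR → 1001011011 = 603
→ shifted left by 3 (mod 2^10) → 1011011000 = 728
→ shifted left by 1 (mod 2^10) → 0110110000 = 432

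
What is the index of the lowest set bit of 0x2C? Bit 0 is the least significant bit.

0x2C = 101100
Trailing zeros: 2, so the lowest set bit is bit 2 (value 4).

2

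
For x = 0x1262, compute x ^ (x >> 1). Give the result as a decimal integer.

6995

x = 1001001100010 = 4706
x>>1 = 0100100110001
XOR  = 1101101010011 = 6995
(x ^ (x >> 1) gives the standard binary-reflected Gray code of x.)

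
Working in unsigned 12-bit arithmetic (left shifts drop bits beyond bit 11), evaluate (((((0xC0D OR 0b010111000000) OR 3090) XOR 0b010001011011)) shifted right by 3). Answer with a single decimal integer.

0xC0D = 110000001101
0b010111000000 = 010111000000
→ OR → 110111001101 = 3533
3090 = 110000010010
→ OR → 110111011111 = 3551
0b010001011011 = 010001011011
→ XOR → 100110000100 = 2436
→ shifted right by 3 → 000100110000 = 304

304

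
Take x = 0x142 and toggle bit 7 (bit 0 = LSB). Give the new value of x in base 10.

450

x = 101000010
bit 7 is currently 0; toggle it via x ^ (1 << 7) = x ^ 128
→ 111000010 = 450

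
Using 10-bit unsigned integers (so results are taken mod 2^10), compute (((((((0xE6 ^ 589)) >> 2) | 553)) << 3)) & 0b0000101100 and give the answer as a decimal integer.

0xE6 = 0011100110
589 = 1001001101
→ ^ → 1010101011 = 683
→ >> 2 → 0010101010 = 170
553 = 1000101001
→ | → 1010101011 = 683
→ << 3 (mod 2^10) → 0101011000 = 344
0b0000101100 = 0000101100
→ & → 0000001000 = 8

8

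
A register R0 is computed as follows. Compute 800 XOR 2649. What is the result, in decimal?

2425

800 = 001100100000
2649 = 101001011001
XOR → 100101111001 = 2425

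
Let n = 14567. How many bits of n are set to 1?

14567 = 11100011100111
Count the 1s: 1 + 1 + 1 + 1 + 1 + 1 + 1 + 1 + 1 = 9

9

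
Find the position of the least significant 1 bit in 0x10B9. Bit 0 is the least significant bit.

0x10B9 = 1000010111001
Trailing zeros: 0, so the lowest set bit is bit 0 (value 1).

0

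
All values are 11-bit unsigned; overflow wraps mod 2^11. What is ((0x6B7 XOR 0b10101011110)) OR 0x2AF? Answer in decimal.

1007

0x6B7 = 11010110111
0b10101011110 = 10101011110
→ XOR → 01111101001 = 1001
0x2AF = 01010101111
→ OR → 01111101111 = 1007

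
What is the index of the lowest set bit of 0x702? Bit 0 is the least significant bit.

0x702 = 11100000010
Trailing zeros: 1, so the lowest set bit is bit 1 (value 2).

1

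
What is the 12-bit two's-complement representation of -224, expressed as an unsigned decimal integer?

224 in 12 bits: 000011100000
Invert: 111100011111
Add 1:  111100100000 = 3872
(Check: 2^12 - 224 = 4096 - 224 = 3872.)

3872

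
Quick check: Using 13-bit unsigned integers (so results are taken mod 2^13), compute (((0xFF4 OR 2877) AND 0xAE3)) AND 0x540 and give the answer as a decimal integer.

0xFF4 = 0111111110100
2877 = 0101100111101
→ OR → 0111111111101 = 4093
0xAE3 = 0101011100011
→ AND → 0101011100001 = 2785
0x540 = 0010101000000
→ AND → 0000001000000 = 64

64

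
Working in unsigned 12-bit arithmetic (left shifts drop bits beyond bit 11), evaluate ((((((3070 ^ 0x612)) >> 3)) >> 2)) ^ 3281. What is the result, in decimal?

3262

3070 = 101111111110
0x612 = 011000010010
→ ^ → 110111101100 = 3564
→ >> 3 → 000110111101 = 445
→ >> 2 → 000001101111 = 111
3281 = 110011010001
→ ^ → 110010111110 = 3262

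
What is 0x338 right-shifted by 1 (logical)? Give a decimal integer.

412

0x338 = 1100111000
shift right by 1 → 0110011100 = 412
(equivalently, floor(824 / 2))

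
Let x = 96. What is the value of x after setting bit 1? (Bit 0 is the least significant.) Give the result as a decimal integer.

98

x = 00001100000
bit 1 is currently 0; set it via x | (1 << 1) = x | 2
→ 00001100010 = 98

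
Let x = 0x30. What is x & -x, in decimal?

x = 110000 = 48
-x (two's complement) = …010000
AND   = 010000 = 16
(x & -x isolates the lowest set bit of x.)

16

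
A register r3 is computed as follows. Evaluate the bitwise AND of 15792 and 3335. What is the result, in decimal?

3328

15792 = 11110110110000
3335 = 00110100000111
AND → 00110100000000 = 3328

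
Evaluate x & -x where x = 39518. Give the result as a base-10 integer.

2

x = 1001101001011110 = 39518
-x (two's complement) = …0110010110100010
AND   = 0000000000000010 = 2
(x & -x isolates the lowest set bit of x.)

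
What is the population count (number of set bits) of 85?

85 = 1010101
Count the 1s: 1 + 1 + 1 + 1 = 4

4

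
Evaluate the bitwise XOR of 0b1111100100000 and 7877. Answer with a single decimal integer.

a = 1111100100000
7877 = 1111011000101
XOR → 0000111100101 = 485

485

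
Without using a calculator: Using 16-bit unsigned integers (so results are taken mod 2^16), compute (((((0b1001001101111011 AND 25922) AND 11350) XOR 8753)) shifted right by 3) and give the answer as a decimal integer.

0b1001001101111011 = 1001001101111011
25922 = 0110010101000010
→ AND → 0000000101000010 = 322
11350 = 0010110001010110
→ AND → 0000000001000010 = 66
8753 = 0010001000110001
→ XOR → 0010001001110011 = 8819
→ shifted right by 3 → 0000010001001110 = 1102

1102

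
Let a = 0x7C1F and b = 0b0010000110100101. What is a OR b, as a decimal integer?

0x7C1F = 111110000011111
b = 010000110100101
 OR → 111110110111111 = 32191

32191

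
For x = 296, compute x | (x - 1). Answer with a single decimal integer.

303

x = 100101000 = 296
x - 1 = 100100111
OR    = 100101111 = 303
(x | (x - 1) sets all bits below the lowest set bit.)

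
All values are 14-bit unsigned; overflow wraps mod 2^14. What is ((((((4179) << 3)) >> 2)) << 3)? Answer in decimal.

4179 = 01000001010011
→ << 3 (mod 2^14) → 00001010011000 = 664
→ >> 2 → 00000010100110 = 166
→ << 3 (mod 2^14) → 00010100110000 = 1328

1328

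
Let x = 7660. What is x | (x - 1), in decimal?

7663

x = 1110111101100 = 7660
x - 1 = 1110111101011
OR    = 1110111101111 = 7663
(x | (x - 1) sets all bits below the lowest set bit.)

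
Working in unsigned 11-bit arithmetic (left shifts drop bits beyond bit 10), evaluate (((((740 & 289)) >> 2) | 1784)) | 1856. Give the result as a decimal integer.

740 = 01011100100
289 = 00100100001
→ & → 00000100000 = 32
→ >> 2 → 00000001000 = 8
1784 = 11011111000
→ | → 11011111000 = 1784
1856 = 11101000000
→ | → 11111111000 = 2040

2040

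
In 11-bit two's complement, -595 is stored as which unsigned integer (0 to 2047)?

1453

595 in 11 bits: 01001010011
Invert: 10110101100
Add 1:  10110101101 = 1453
(Check: 2^11 - 595 = 2048 - 595 = 1453.)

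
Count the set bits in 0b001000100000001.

n = 1000100000001
Count the 1s: 1 + 1 + 1 = 3

3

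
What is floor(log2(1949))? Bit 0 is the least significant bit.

10

1949 = 11110011101
The topmost 1 is at position 10 (since 2^10 = 1024 ≤ 1949 < 2048).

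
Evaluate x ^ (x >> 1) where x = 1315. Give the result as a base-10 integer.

x = 10100100011 = 1315
x>>1 = 01010010001
XOR  = 11110110010 = 1970
(x ^ (x >> 1) gives the standard binary-reflected Gray code of x.)

1970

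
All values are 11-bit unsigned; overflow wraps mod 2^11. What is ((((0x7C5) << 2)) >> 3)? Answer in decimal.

0x7C5 = 11111000101
→ << 2 (mod 2^11) → 11100010100 = 1812
→ >> 3 → 00011100010 = 226

226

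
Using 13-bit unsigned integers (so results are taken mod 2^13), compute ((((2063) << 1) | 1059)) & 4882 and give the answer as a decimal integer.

4114

2063 = 0100000001111
→ << 1 (mod 2^13) → 1000000011110 = 4126
1059 = 0010000100011
→ | → 1010000111111 = 5183
4882 = 1001100010010
→ & → 1000000010010 = 4114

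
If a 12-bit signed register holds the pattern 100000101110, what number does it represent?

pattern = 100000101110 (MSB is 1 ⇒ negative)
Invert: 011111010001, add 1 → 011111010010 = 2002, so the value is -2002.
(Equivalently: 2094 - 2^12 = 2094 - 4096 = -2002.)

-2002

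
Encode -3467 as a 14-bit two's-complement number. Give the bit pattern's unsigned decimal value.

3467 in 14 bits: 00110110001011
Invert: 11001001110100
Add 1:  11001001110101 = 12917
(Check: 2^14 - 3467 = 16384 - 3467 = 12917.)

12917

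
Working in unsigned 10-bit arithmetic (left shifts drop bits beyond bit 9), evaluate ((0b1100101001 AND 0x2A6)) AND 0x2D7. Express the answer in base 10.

512

0b1100101001 = 1100101001
0x2A6 = 1010100110
→ AND → 1000100000 = 544
0x2D7 = 1011010111
→ AND → 1000000000 = 512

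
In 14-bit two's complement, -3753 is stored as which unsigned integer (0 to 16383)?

3753 in 14 bits: 00111010101001
Invert: 11000101010110
Add 1:  11000101010111 = 12631
(Check: 2^14 - 3753 = 16384 - 3753 = 12631.)

12631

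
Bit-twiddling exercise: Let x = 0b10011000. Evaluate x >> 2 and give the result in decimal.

38

x = 10011000
shift right by 2 → 00100110 = 38
(equivalently, floor(152 / 4))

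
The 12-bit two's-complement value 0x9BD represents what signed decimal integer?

pattern = 100110111101 (MSB is 1 ⇒ negative)
Invert: 011001000010, add 1 → 011001000011 = 1603, so the value is -1603.
(Equivalently: 2493 - 2^12 = 2493 - 4096 = -1603.)

-1603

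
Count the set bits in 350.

6

350 = 101011110
Count the 1s: 1 + 1 + 1 + 1 + 1 + 1 = 6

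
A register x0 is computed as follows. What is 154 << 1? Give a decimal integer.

308

154 = 010011010
shift left by 1 → 100110100 = 308
(equivalently, 154 × 2^1 = 154 × 2)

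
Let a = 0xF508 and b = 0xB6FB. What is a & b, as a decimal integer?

0xF508 = 1111010100001000
0xB6FB = 1011011011111011
AND → 1011010000001000 = 46088

46088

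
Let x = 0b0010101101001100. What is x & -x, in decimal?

x = 10101101001100 = 11084
-x (two's complement) = …01010010110100
AND   = 00000000000100 = 4
(x & -x isolates the lowest set bit of x.)

4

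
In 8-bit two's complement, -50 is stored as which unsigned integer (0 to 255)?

50 in 8 bits: 00110010
Invert: 11001101
Add 1:  11001110 = 206
(Check: 2^8 - 50 = 256 - 50 = 206.)

206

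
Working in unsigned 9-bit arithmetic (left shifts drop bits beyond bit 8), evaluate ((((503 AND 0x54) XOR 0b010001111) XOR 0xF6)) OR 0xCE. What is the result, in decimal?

503 = 111110111
0x54 = 001010100
→ AND → 001010100 = 84
0b010001111 = 010001111
→ XOR → 011011011 = 219
0xF6 = 011110110
→ XOR → 000101101 = 45
0xCE = 011001110
→ OR → 011101111 = 239

239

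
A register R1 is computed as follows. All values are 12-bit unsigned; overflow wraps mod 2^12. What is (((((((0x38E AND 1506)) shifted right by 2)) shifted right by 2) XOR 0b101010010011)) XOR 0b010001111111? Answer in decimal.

3828

0x38E = 001110001110
1506 = 010111100010
→ AND → 000110000010 = 386
→ shifted right by 2 → 000001100000 = 96
→ shifted right by 2 → 000000011000 = 24
0b101010010011 = 101010010011
→ XOR → 101010001011 = 2699
0b010001111111 = 010001111111
→ XOR → 111011110100 = 3828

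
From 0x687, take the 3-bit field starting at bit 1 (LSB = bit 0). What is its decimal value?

v = 0011010000111
Shift right by 1: 001101000011
Mask low 3 bits: 011 = 3

3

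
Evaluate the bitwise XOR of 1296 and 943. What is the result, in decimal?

1296 = 10100010000
943 = 01110101111
XOR → 11010111111 = 1727

1727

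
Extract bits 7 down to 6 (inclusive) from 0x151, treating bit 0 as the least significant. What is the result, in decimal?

1

v = 0101010001
Shift right by 6: 0101
Mask low 2 bits: 01 = 1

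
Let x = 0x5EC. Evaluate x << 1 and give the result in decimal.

3032

0x5EC = 010111101100
shift left by 1 → 101111011000 = 3032
(equivalently, 1516 × 2^1 = 1516 × 2)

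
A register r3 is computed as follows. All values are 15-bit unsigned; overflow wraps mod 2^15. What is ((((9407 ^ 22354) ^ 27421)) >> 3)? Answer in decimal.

9407 = 010010010111111
22354 = 101011101010010
→ ^ → 111001111101101 = 29677
27421 = 110101100011101
→ ^ → 001100011110000 = 6384
→ >> 3 → 000001100011110 = 798

798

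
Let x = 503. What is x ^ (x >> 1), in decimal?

x = 111110111 = 503
x>>1 = 011111011
XOR  = 100001100 = 268
(x ^ (x >> 1) gives the standard binary-reflected Gray code of x.)

268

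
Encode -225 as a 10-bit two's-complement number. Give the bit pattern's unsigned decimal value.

225 in 10 bits: 0011100001
Invert: 1100011110
Add 1:  1100011111 = 799
(Check: 2^10 - 225 = 1024 - 225 = 799.)

799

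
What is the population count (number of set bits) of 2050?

2050 = 100000000010
Count the 1s: 1 + 1 = 2

2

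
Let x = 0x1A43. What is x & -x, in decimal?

1

x = 1101001000011 = 6723
-x (two's complement) = …0010110111101
AND   = 0000000000001 = 1
(x & -x isolates the lowest set bit of x.)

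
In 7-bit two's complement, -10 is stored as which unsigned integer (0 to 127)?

118

10 in 7 bits: 0001010
Invert: 1110101
Add 1:  1110110 = 118
(Check: 2^7 - 10 = 128 - 10 = 118.)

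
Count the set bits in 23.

4

23 = 10111
Count the 1s: 1 + 1 + 1 + 1 = 4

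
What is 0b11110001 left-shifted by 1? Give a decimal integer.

x = 011110001
shift left by 1 → 111100010 = 482
(equivalently, 241 × 2^1 = 241 × 2)

482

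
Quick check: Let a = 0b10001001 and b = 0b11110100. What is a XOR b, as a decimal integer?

a = 10001001
b = 11110100
XOR → 01111101 = 125

125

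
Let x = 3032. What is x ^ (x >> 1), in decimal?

x = 101111011000 = 3032
x>>1 = 010111101100
XOR  = 111000110100 = 3636
(x ^ (x >> 1) gives the standard binary-reflected Gray code of x.)

3636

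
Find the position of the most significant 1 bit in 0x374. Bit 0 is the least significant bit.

9

0x374 = 1101110100
The topmost 1 is at position 9 (since 2^9 = 512 ≤ 884 < 1024).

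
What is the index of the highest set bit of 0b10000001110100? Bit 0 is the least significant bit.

13

0b10000001110100 = 10000001110100
The topmost 1 is at position 13 (since 2^13 = 8192 ≤ 8308 < 16384).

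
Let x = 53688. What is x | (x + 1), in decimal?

x = 1101000110111000 = 53688
x + 1 = 1101000110111001
OR    = 1101000110111001 = 53689
(x | (x + 1) sets the lowest cleared bit.)

53689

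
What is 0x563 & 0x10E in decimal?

258

0x563 = 10101100011
0x10E = 00100001110
AND → 00100000010 = 258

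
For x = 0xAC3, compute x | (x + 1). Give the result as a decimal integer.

x = 101011000011 = 2755
x + 1 = 101011000100
OR    = 101011000111 = 2759
(x | (x + 1) sets the lowest cleared bit.)

2759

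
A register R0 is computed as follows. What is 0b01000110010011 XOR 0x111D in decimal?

142

a = 1000110010011
0x111D = 1000100011101
XOR → 0000010001110 = 142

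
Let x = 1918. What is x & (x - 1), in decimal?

1916

x = 11101111110 = 1918
x - 1 = 11101111101
AND   = 11101111100 = 1916
(x & (x - 1) clears the lowest set bit of x.)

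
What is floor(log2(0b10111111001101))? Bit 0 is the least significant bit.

0b10111111001101 = 10111111001101
The topmost 1 is at position 13 (since 2^13 = 8192 ≤ 12237 < 16384).

13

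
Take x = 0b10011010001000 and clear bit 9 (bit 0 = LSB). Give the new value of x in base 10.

x = 10011010001000
bit 9 is currently 1; clear it via x & ~(1 << 9) = x & ~512
→ 10010010001000 = 9352

9352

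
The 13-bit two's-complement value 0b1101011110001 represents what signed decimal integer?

pattern = 1101011110001 (MSB is 1 ⇒ negative)
Invert: 0010100001110, add 1 → 0010100001111 = 1295, so the value is -1295.
(Equivalently: 6897 - 2^13 = 6897 - 8192 = -1295.)

-1295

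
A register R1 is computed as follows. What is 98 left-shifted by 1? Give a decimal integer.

98 = 01100010
shift left by 1 → 11000100 = 196
(equivalently, 98 × 2^1 = 98 × 2)

196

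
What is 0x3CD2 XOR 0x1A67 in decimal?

0x3CD2 = 11110011010010
0x1A67 = 01101001100111
XOR → 10011010110101 = 9909

9909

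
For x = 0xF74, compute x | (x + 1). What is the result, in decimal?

x = 111101110100 = 3956
x + 1 = 111101110101
OR    = 111101110101 = 3957
(x | (x + 1) sets the lowest cleared bit.)

3957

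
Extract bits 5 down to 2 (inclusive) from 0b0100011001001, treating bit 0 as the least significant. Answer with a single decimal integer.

2

v = 0100011001001
Shift right by 2: 01000110010
Mask low 4 bits: 0010 = 2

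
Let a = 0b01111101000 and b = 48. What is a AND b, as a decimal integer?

a = 1111101000
48 = 0000110000
AND → 0000100000 = 32

32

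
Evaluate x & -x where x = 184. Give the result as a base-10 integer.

8

x = 10111000 = 184
-x (two's complement) = …01001000
AND   = 00001000 = 8
(x & -x isolates the lowest set bit of x.)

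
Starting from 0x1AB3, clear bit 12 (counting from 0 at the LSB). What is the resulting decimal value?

x = 1101010110011
bit 12 is currently 1; clear it via x & ~(1 << 12) = x & ~4096
→ 0101010110011 = 2739

2739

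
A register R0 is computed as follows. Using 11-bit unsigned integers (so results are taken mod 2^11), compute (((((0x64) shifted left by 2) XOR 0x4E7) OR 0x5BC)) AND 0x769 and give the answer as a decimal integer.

0x64 = 00001100100
→ shifted left by 2 (mod 2^11) → 00110010000 = 400
0x4E7 = 10011100111
→ XOR → 10101110111 = 1399
0x5BC = 10110111100
→ OR → 10111111111 = 1535
0x769 = 11101101001
→ AND → 10101101001 = 1385

1385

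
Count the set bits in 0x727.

0x727 = 11100100111
Count the 1s: 1 + 1 + 1 + 1 + 1 + 1 + 1 = 7

7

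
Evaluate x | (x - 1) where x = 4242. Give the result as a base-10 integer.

4243

x = 1000010010010 = 4242
x - 1 = 1000010010001
OR    = 1000010010011 = 4243
(x | (x - 1) sets all bits below the lowest set bit.)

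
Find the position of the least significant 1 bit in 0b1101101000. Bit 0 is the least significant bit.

3

0b1101101000 = 1101101000
Trailing zeros: 3, so the lowest set bit is bit 3 (value 8).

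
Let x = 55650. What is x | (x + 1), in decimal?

55651

x = 1101100101100010 = 55650
x + 1 = 1101100101100011
OR    = 1101100101100011 = 55651
(x | (x + 1) sets the lowest cleared bit.)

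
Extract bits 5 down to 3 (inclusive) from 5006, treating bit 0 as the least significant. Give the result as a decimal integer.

v = 1001110001110
Shift right by 3: 1001110001
Mask low 3 bits: 001 = 1

1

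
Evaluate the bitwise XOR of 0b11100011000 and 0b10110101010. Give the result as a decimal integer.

a = 11100011000
b = 10110101010
XOR → 01010110010 = 690

690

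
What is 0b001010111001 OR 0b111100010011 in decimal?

a = 001010111001
b = 111100010011
 OR → 111110111011 = 4027

4027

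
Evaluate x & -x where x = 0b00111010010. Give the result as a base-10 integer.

x = 111010010 = 466
-x (two's complement) = …000101110
AND   = 000000010 = 2
(x & -x isolates the lowest set bit of x.)

2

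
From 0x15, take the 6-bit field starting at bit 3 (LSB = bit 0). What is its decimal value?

v = 000010101
Shift right by 3: 000010
Mask low 6 bits: 000010 = 2

2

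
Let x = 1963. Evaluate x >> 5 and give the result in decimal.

1963 = 11110101011
shift right by 5 → 00000111101 = 61
(equivalently, floor(1963 / 32))

61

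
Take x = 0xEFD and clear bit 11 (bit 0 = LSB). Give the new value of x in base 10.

x = 0111011111101
bit 11 is currently 1; clear it via x & ~(1 << 11) = x & ~2048
→ 0011011111101 = 1789

1789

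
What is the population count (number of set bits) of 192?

192 = 11000000
Count the 1s: 1 + 1 = 2

2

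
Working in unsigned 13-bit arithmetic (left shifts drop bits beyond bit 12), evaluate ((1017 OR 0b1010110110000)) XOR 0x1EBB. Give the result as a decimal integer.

2370

1017 = 0001111111001
0b1010110110000 = 1010110110000
→ OR → 1011111111001 = 6137
0x1EBB = 1111010111011
→ XOR → 0100101000010 = 2370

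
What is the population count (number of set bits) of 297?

4

297 = 100101001
Count the 1s: 1 + 1 + 1 + 1 = 4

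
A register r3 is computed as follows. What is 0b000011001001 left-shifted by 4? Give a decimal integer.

3216

x = 000011001001
shift left by 4 → 110010010000 = 3216
(equivalently, 201 × 2^4 = 201 × 16)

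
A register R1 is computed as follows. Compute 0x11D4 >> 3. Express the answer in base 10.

570

0x11D4 = 1000111010100
shift right by 3 → 0001000111010 = 570
(equivalently, floor(4564 / 8))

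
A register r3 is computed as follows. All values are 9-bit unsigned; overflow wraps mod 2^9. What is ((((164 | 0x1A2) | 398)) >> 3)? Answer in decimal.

53

164 = 010100100
0x1A2 = 110100010
→ | → 110100110 = 422
398 = 110001110
→ | → 110101110 = 430
→ >> 3 → 000110101 = 53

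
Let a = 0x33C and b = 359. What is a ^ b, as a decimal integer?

0x33C = 1100111100
359 = 0101100111
XOR → 1001011011 = 603

603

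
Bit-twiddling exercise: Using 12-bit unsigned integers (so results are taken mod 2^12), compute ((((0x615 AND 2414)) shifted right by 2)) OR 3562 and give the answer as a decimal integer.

3563

0x615 = 011000010101
2414 = 100101101110
→ AND → 000000000100 = 4
→ shifted right by 2 → 000000000001 = 1
3562 = 110111101010
→ OR → 110111101011 = 3563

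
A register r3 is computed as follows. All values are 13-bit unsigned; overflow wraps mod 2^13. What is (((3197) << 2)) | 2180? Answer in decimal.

6644

3197 = 0110001111101
→ << 2 (mod 2^13) → 1000111110100 = 4596
2180 = 0100010000100
→ | → 1100111110100 = 6644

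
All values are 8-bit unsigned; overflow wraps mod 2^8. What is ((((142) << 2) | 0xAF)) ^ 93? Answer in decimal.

226

142 = 10001110
→ << 2 (mod 2^8) → 00111000 = 56
0xAF = 10101111
→ | → 10111111 = 191
93 = 01011101
→ ^ → 11100010 = 226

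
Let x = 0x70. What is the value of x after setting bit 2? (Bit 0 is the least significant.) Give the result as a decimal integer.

x = 001110000
bit 2 is currently 0; set it via x | (1 << 2) = x | 4
→ 001110100 = 116

116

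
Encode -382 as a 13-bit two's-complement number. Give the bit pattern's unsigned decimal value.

7810

382 in 13 bits: 0000101111110
Invert: 1111010000001
Add 1:  1111010000010 = 7810
(Check: 2^13 - 382 = 8192 - 382 = 7810.)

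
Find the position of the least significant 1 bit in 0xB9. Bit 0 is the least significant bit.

0

0xB9 = 10111001
Trailing zeros: 0, so the lowest set bit is bit 0 (value 1).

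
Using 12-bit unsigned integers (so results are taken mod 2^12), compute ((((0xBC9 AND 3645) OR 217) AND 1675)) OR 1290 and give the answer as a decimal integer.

0xBC9 = 101111001001
3645 = 111000111101
→ AND → 101000001001 = 2569
217 = 000011011001
→ OR → 101011011001 = 2777
1675 = 011010001011
→ AND → 001010001001 = 649
1290 = 010100001010
→ OR → 011110001011 = 1931

1931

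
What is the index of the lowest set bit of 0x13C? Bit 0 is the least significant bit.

0x13C = 100111100
Trailing zeros: 2, so the lowest set bit is bit 2 (value 4).

2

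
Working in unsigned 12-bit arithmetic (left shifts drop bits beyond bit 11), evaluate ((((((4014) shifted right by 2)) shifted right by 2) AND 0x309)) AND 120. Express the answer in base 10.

8

4014 = 111110101110
→ shifted right by 2 → 001111101011 = 1003
→ shifted right by 2 → 000011111010 = 250
0x309 = 001100001001
→ AND → 000000001000 = 8
120 = 000001111000
→ AND → 000000001000 = 8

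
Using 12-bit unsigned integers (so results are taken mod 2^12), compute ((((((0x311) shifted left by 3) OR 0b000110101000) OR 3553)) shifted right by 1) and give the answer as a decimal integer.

0x311 = 001100010001
→ shifted left by 3 (mod 2^12) → 100010001000 = 2184
0b000110101000 = 000110101000
→ OR → 100110101000 = 2472
3553 = 110111100001
→ OR → 110111101001 = 3561
→ shifted right by 1 → 011011110100 = 1780

1780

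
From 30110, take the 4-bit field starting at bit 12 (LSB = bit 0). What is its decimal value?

v = 0111010110011110
Shift right by 12: 0111
Mask low 4 bits: 0111 = 7

7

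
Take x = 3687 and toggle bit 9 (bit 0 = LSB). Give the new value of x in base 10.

x = 111001100111
bit 9 is currently 1; toggle it via x ^ (1 << 9) = x ^ 512
→ 110001100111 = 3175

3175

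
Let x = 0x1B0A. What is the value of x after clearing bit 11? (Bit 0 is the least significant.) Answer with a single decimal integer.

x = 01101100001010
bit 11 is currently 1; clear it via x & ~(1 << 11) = x & ~2048
→ 01001100001010 = 4874

4874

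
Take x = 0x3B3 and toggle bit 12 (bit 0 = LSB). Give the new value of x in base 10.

5043

x = 0001110110011
bit 12 is currently 0; toggle it via x ^ (1 << 12) = x ^ 4096
→ 1001110110011 = 5043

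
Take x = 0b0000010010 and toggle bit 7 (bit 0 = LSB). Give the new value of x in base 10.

x = 0000010010
bit 7 is currently 0; toggle it via x ^ (1 << 7) = x ^ 128
→ 0010010010 = 146

146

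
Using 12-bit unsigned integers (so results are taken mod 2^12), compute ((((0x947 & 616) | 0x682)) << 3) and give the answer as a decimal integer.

0x947 = 100101000111
616 = 001001101000
→ & → 000001000000 = 64
0x682 = 011010000010
→ | → 011011000010 = 1730
→ << 3 (mod 2^12) → 011000010000 = 1552

1552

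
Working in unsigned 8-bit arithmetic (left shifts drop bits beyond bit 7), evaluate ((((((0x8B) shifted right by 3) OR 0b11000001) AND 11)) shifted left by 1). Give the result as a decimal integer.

2

0x8B = 10001011
→ shifted right by 3 → 00010001 = 17
0b11000001 = 11000001
→ OR → 11010001 = 209
11 = 00001011
→ AND → 00000001 = 1
→ shifted left by 1 (mod 2^8) → 00000010 = 2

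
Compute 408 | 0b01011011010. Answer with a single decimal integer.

986

408 = 0110011000
b = 1011011010
 OR → 1111011010 = 986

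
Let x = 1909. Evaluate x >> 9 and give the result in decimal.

3

1909 = 11101110101
shift right by 9 → 00000000011 = 3
(equivalently, floor(1909 / 512))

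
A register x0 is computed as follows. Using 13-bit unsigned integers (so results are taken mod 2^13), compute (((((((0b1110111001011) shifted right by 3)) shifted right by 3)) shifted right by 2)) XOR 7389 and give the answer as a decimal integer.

0b1110111001011 = 1110111001011
→ shifted right by 3 → 0001110111001 = 953
→ shifted right by 3 → 0000001110111 = 119
→ shifted right by 2 → 0000000011101 = 29
7389 = 1110011011101
→ XOR → 1110011000000 = 7360

7360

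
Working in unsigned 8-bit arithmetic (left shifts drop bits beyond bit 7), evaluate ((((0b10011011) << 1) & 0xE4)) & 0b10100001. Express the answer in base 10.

32

0b10011011 = 10011011
→ << 1 (mod 2^8) → 00110110 = 54
0xE4 = 11100100
→ & → 00100100 = 36
0b10100001 = 10100001
→ & → 00100000 = 32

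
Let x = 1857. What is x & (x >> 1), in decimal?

768

x = 11101000001 = 1857
x>>1 = 01110100000
AND  = 01100000000 = 768
(x & (x >> 1) has a 1 wherever x has two consecutive 1 bits.)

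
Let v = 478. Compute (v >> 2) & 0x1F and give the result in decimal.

v = 00111011110
Shift right by 2: 001110111
Mask low 5 bits: 10111 = 23

23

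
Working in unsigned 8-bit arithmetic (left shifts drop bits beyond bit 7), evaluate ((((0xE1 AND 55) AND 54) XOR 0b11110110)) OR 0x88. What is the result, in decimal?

0xE1 = 11100001
55 = 00110111
→ AND → 00100001 = 33
54 = 00110110
→ AND → 00100000 = 32
0b11110110 = 11110110
→ XOR → 11010110 = 214
0x88 = 10001000
→ OR → 11011110 = 222

222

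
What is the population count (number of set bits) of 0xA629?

0xA629 = 1010011000101001
Count the 1s: 1 + 1 + 1 + 1 + 1 + 1 + 1 = 7

7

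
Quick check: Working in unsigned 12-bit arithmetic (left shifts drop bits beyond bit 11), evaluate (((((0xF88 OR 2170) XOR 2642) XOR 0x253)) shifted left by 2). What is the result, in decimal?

4076

0xF88 = 111110001000
2170 = 100001111010
→ OR → 111111111010 = 4090
2642 = 101001010010
→ XOR → 010110101000 = 1448
0x253 = 001001010011
→ XOR → 011111111011 = 2043
→ shifted left by 2 (mod 2^12) → 111111101100 = 4076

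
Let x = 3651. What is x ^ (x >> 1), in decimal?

2402

x = 111001000011 = 3651
x>>1 = 011100100001
XOR  = 100101100010 = 2402
(x ^ (x >> 1) gives the standard binary-reflected Gray code of x.)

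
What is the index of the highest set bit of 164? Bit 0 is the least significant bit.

164 = 10100100
The topmost 1 is at position 7 (since 2^7 = 128 ≤ 164 < 256).

7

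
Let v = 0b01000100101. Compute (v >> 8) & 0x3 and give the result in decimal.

2

v = 01000100101
Shift right by 8: 010
Mask low 2 bits: 10 = 2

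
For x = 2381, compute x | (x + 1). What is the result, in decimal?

x = 100101001101 = 2381
x + 1 = 100101001110
OR    = 100101001111 = 2383
(x | (x + 1) sets the lowest cleared bit.)

2383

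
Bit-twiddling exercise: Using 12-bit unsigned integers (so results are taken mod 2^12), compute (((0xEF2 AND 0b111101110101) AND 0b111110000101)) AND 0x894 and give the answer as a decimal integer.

2048

0xEF2 = 111011110010
0b111101110101 = 111101110101
→ AND → 111001110000 = 3696
0b111110000101 = 111110000101
→ AND → 111000000000 = 3584
0x894 = 100010010100
→ AND → 100000000000 = 2048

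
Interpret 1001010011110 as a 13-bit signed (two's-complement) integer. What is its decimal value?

pattern = 1001010011110 (MSB is 1 ⇒ negative)
Invert: 0110101100001, add 1 → 0110101100010 = 3426, so the value is -3426.
(Equivalently: 4766 - 2^13 = 4766 - 8192 = -3426.)

-3426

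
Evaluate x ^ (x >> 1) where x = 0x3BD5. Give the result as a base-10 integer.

9791

x = 11101111010101 = 15317
x>>1 = 01110111101010
XOR  = 10011000111111 = 9791
(x ^ (x >> 1) gives the standard binary-reflected Gray code of x.)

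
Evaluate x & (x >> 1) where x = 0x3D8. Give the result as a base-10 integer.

456

x = 1111011000 = 984
x>>1 = 0111101100
AND  = 0111001000 = 456
(x & (x >> 1) has a 1 wherever x has two consecutive 1 bits.)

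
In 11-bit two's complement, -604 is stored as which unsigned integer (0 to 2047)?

604 in 11 bits: 01001011100
Invert: 10110100011
Add 1:  10110100100 = 1444
(Check: 2^11 - 604 = 2048 - 604 = 1444.)

1444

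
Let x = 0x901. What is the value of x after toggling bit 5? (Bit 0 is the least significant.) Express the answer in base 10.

x = 100100000001
bit 5 is currently 0; toggle it via x ^ (1 << 5) = x ^ 32
→ 100100100001 = 2337

2337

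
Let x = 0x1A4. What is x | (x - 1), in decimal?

423

x = 110100100 = 420
x - 1 = 110100011
OR    = 110100111 = 423
(x | (x - 1) sets all bits below the lowest set bit.)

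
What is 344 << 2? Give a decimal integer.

1376

344 = 00101011000
shift left by 2 → 10101100000 = 1376
(equivalently, 344 × 2^2 = 344 × 4)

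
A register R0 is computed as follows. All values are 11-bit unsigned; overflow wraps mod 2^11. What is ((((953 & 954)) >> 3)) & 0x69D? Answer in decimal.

953 = 01110111001
954 = 01110111010
→ & → 01110111000 = 952
→ >> 3 → 00001110111 = 119
0x69D = 11010011101
→ & → 00000010101 = 21

21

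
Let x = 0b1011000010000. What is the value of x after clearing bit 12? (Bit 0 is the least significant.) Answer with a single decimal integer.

1552

x = 1011000010000
bit 12 is currently 1; clear it via x & ~(1 << 12) = x & ~4096
→ 0011000010000 = 1552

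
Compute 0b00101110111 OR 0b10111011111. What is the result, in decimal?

a = 00101110111
b = 10111011111
 OR → 10111111111 = 1535

1535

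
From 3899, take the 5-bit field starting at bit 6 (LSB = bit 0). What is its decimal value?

28

v = 111100111011
Shift right by 6: 111100
Mask low 5 bits: 11100 = 28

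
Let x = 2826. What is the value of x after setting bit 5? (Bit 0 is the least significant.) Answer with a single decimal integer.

2858

x = 101100001010
bit 5 is currently 0; set it via x | (1 << 5) = x | 32
→ 101100101010 = 2858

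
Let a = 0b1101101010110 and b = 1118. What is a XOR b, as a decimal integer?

a = 1101101010110
1118 = 0010001011110
XOR → 1111100001000 = 7944

7944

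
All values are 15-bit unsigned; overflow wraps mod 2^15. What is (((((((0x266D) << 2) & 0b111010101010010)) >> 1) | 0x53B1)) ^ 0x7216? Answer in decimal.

0x266D = 010011001101101
→ << 2 (mod 2^15) → 001100110110100 = 6580
0b111010101010010 = 111010101010010
→ & → 001000100010000 = 4368
→ >> 1 → 000100010001000 = 2184
0x53B1 = 101001110110001
→ | → 101101110111001 = 23481
0x7216 = 111001000010110
→ ^ → 010100110101111 = 10671

10671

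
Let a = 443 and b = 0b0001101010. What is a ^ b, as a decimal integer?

465

443 = 110111011
b = 001101010
XOR → 111010001 = 465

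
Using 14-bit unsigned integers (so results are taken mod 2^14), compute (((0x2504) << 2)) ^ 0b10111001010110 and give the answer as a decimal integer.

0x2504 = 10010100000100
→ << 2 (mod 2^14) → 01010000010000 = 5136
0b10111001010110 = 10111001010110
→ ^ → 11101001000110 = 14918

14918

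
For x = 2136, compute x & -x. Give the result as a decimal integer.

x = 100001011000 = 2136
-x (two's complement) = …011110101000
AND   = 000000001000 = 8
(x & -x isolates the lowest set bit of x.)

8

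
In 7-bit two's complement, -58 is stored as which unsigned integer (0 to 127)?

58 in 7 bits: 0111010
Invert: 1000101
Add 1:  1000110 = 70
(Check: 2^7 - 58 = 128 - 58 = 70.)

70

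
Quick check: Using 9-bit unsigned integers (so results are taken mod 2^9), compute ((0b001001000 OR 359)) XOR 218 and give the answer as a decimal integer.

437

0b001001000 = 001001000
359 = 101100111
→ OR → 101101111 = 367
218 = 011011010
→ XOR → 110110101 = 437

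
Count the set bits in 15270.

9

15270 = 11101110100110
Count the 1s: 1 + 1 + 1 + 1 + 1 + 1 + 1 + 1 + 1 = 9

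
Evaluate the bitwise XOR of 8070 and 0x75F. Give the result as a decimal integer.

8070 = 1111110000110
0x75F = 0011101011111
XOR → 1100011011001 = 6361

6361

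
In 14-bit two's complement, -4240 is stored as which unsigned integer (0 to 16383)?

12144

4240 in 14 bits: 01000010010000
Invert: 10111101101111
Add 1:  10111101110000 = 12144
(Check: 2^14 - 4240 = 16384 - 4240 = 12144.)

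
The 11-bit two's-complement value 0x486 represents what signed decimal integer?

-890

pattern = 10010000110 (MSB is 1 ⇒ negative)
Invert: 01101111001, add 1 → 01101111010 = 890, so the value is -890.
(Equivalently: 1158 - 2^11 = 1158 - 2048 = -890.)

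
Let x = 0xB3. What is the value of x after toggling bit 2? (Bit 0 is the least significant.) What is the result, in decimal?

183

x = 0010110011
bit 2 is currently 0; toggle it via x ^ (1 << 2) = x ^ 4
→ 0010110111 = 183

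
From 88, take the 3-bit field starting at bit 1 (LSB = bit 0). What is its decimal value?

v = 0001011000
Shift right by 1: 000101100
Mask low 3 bits: 100 = 4

4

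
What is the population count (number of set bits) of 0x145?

0x145 = 101000101
Count the 1s: 1 + 1 + 1 + 1 = 4

4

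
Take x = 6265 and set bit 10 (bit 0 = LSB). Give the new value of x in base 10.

7289

x = 1100001111001
bit 10 is currently 0; set it via x | (1 << 10) = x | 1024
→ 1110001111001 = 7289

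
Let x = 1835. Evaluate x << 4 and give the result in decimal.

29360

1835 = 000011100101011
shift left by 4 → 111001010110000 = 29360
(equivalently, 1835 × 2^4 = 1835 × 16)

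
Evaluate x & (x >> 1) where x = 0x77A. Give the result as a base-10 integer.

824

x = 11101111010 = 1914
x>>1 = 01110111101
AND  = 01100111000 = 824
(x & (x >> 1) has a 1 wherever x has two consecutive 1 bits.)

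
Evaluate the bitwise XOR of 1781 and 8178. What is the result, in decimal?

1781 = 0011011110101
8178 = 1111111110010
XOR → 1100100000111 = 6407

6407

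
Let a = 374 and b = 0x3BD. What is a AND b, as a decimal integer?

308

374 = 0101110110
0x3BD = 1110111101
AND → 0100110100 = 308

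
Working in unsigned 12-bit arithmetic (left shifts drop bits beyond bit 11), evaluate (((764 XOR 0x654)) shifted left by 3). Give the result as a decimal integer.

1344

764 = 001011111100
0x654 = 011001010100
→ XOR → 010010101000 = 1192
→ shifted left by 3 (mod 2^12) → 010101000000 = 1344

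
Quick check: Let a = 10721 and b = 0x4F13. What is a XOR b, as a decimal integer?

26354

10721 = 010100111100001
0x4F13 = 100111100010011
XOR → 110011011110010 = 26354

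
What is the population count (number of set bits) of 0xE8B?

7

0xE8B = 111010001011
Count the 1s: 1 + 1 + 1 + 1 + 1 + 1 + 1 = 7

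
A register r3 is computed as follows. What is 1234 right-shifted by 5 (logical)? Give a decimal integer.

1234 = 10011010010
shift right by 5 → 00000100110 = 38
(equivalently, floor(1234 / 32))

38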